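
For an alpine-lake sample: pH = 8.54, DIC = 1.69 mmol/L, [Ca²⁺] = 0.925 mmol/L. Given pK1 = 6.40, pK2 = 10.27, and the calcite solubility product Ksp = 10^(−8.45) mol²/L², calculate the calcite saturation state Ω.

α₂ = 1 / (1 + [H⁺]/K2 + [H⁺]²/(K1K2)) = 1 / (1 + 10^+1.73 + 10^-0.41)
   = 1 / (1 + 53.703 + 0.38905) = 1/55.092 = 0.01815
[CO3²⁻] = α₂ × DIC = 0.01815 × 1.69 = 0.03068 mmol/L
Ksp = 10^(−8.45) = 3.548×10^-9
Ω = [Ca²⁺][CO3²⁻]/Ksp = (0.925×10^-3)(3.068×10^-5) / 3.548×10^-9 = 8.00

Ω = 8.00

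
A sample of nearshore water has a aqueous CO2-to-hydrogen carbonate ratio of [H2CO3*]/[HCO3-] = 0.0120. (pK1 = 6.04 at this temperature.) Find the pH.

pH = 7.96

From K1 = [H⁺][HCO3-]/[H2CO3*]:  pH = pK1 − log₁₀([H2CO3*]/[HCO3-])
log₁₀(0.0120) = -1.921
pH = 6.04 − (-1.921) = 7.96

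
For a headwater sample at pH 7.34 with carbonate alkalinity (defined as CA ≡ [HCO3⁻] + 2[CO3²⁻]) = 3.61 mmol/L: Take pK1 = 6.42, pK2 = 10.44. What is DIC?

DIC = 4.04 mmol/L

CA = [HCO3⁻] + 2[CO3²⁻] = (α₁ + 2α₂)·DIC
At pH 7.34: [H⁺]/K1 = 10^-0.92 = 0.12023, K2/[H⁺] = 10^-3.10 = 0.00079433
α₁ = 1/(1 + 0.12023 + 0.00079433) = 1/1.1210 = 0.8920; α₂ = α₁·K2/[H⁺] = 0.0007086
α₁ + 2α₂ = 0.8935
DIC = CA / (α₁ + 2α₂) = 3.61 / 0.8935 = 4.04 mmol/L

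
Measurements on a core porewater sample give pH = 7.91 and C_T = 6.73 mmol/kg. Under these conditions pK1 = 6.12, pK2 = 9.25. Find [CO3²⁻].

[CO3²⁻] = 0.290 mmol/kg

α₂ = 1 / (1 + [H⁺]/K2 + [H⁺]²/(K1K2)) = 1 / (1 + 10^+1.34 + 10^-0.45)
   = 1 / (1 + 21.878 + 0.35481) = 1/23.232 = 0.04304
[CO3²⁻] = α₂ × DIC = 0.04304 × 6.73 = 0.290 mmol/kg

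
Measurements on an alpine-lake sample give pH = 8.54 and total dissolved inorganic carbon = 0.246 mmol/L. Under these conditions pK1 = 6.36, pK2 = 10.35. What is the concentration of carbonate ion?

α₂ = 1 / (1 + [H⁺]/K2 + [H⁺]²/(K1K2)) = 1 / (1 + 10^+1.81 + 10^-0.37)
   = 1 / (1 + 64.565 + 0.42658) = 1/65.992 = 0.01515
[CO3²⁻] = α₂ × DIC = 0.01515 × 0.246 = 0.00373 mmol/L = 3.73 μmol/L

[CO3²⁻] = 3.73 μmol/L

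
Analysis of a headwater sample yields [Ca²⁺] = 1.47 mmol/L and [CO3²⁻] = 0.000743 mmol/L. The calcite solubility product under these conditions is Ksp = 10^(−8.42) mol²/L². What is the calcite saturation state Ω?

Ω = 0.287

Ksp = 10^(−8.42) = 3.802×10^-9
Ω = [Ca²⁺][CO3²⁻]/Ksp = (1.47×10^-3)(0.000743×10^-3) / 3.802×10^-9 = 0.287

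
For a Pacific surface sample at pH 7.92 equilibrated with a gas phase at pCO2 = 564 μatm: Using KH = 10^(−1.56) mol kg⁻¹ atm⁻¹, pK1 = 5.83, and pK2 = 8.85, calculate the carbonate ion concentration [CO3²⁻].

[CO2*] = KH · pCO2 = 10^(−1.56) × 564×10^-6 = 1.553×10^-5 mol/kg
α₀ = 1/(1 + K1/[H⁺] + K1K2/[H⁺]²) = 1/(1 + 10^+2.09 + 10^+1.16) = 0.007221
DIC = [CO2*]/α₀ = 1.553×10^-5 / 0.007221 = 2.151 mmol/kg
[CO3²⁻] = α₂·DIC; α₂ = 0.1044, so [CO3²⁻] = 0.1044 × 2.151 = 0.225 mmol/kg

[CO3²⁻] = 0.225 mmol/kg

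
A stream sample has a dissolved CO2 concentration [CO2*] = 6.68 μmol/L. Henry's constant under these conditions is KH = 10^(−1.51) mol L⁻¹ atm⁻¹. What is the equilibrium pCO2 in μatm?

KH = 10^(−1.51) = 3.090×10^-2 mol L⁻¹ atm⁻¹
pCO2 = [CO2*]/KH = 6.68×10^-6 / 3.090×10^-2 = 2.16×10^-4 atm = 216 μatm

pCO2 = 216 μatm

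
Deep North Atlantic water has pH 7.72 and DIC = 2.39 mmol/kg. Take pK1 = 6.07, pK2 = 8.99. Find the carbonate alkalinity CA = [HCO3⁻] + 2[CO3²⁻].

CA = 2.46 mmol/kg

CA = [HCO3⁻] + 2[CO3²⁻] = (α₁ + 2α₂)·DIC
At pH 7.72: [H⁺]/K1 = 10^-1.65 = 0.022387, K2/[H⁺] = 10^-1.27 = 0.053703
α₁ = 1/(1 + 0.022387 + 0.053703) = 1/1.0761 = 0.9293; α₂ = α₁·K2/[H⁺] = 0.04991
α₁ + 2α₂ = 1.0291
CA = 1.0291 × 2.39 = 2.46 mmol/kg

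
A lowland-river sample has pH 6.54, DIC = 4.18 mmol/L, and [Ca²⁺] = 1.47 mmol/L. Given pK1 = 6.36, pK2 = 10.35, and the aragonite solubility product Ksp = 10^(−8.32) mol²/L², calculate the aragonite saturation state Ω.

Ω = 0.120

α₂ = 1 / (1 + [H⁺]/K2 + [H⁺]²/(K1K2)) = 1 / (1 + 10^+3.81 + 10^+3.63)
   = 1 / (1 + 6456.5 + 4265.8) = 1/1.0723×10^4 = 9.325×10^-5
[CO3²⁻] = α₂ × DIC = 9.325×10^-5 × 4.18 = 0.0003898 mmol/L = 0.3898 μmol/L
Ksp = 10^(−8.32) = 4.786×10^-9
Ω = [Ca²⁺][CO3²⁻]/Ksp = (1.47×10^-3)(3.898×10^-7) / 4.786×10^-9 = 0.120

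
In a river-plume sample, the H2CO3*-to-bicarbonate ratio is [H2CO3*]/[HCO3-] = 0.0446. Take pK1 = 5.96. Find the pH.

From K1 = [H⁺][HCO3-]/[H2CO3*]:  pH = pK1 − log₁₀([H2CO3*]/[HCO3-])
log₁₀(0.0446) = -1.351
pH = 5.96 − (-1.351) = 7.31

pH = 7.31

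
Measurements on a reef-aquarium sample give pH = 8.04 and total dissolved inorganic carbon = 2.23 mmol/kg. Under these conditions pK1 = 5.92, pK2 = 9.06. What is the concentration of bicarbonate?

α₁ = 1 / (1 + [H⁺]/K1 + K2/[H⁺]) = 1 / (1 + 10^-2.12 + 10^-1.02)
   = 1 / (1 + 0.0075858 + 0.095499) = 1/1.1031 = 0.9065
[HCO3⁻] = α₁ × DIC = 0.9065 × 2.23 = 2.02 mmol/kg

[HCO3⁻] = 2.02 mmol/kg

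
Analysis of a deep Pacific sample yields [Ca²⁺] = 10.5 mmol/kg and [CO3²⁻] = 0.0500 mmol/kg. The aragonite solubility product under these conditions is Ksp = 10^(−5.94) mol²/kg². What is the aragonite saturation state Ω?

Ksp = 10^(−5.94) = 1.148×10^-6
Ω = [Ca²⁺][CO3²⁻]/Ksp = (10.5×10^-3)(0.0500×10^-3) / 1.148×10^-6 = 0.457

Ω = 0.457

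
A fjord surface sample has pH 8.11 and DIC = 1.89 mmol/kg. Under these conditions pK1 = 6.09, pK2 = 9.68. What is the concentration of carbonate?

[CO3²⁻] = 0.0491 mmol/kg

α₂ = 1 / (1 + [H⁺]/K2 + [H⁺]²/(K1K2)) = 1 / (1 + 10^+1.57 + 10^-0.45)
   = 1 / (1 + 37.154 + 0.35481) = 1/38.508 = 0.02597
[CO3²⁻] = α₂ × DIC = 0.02597 × 1.89 = 0.0491 mmol/kg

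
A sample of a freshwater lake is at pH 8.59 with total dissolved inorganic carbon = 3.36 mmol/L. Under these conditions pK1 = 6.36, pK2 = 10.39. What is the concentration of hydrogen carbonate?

α₁ = 1 / (1 + [H⁺]/K1 + K2/[H⁺]) = 1 / (1 + 10^-2.23 + 10^-1.80)
   = 1 / (1 + 0.0058884 + 0.015849) = 1/1.0217 = 0.9787
[HCO3⁻] = α₁ × DIC = 0.9787 × 3.36 = 3.29 mmol/L

[HCO3⁻] = 3.29 mmol/L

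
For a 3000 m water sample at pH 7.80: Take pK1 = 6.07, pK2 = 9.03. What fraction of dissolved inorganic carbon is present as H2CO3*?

α₀ = 1 / (1 + K1/[H⁺] + K1K2/[H⁺]²) = 1 / (1 + 10^+1.73 + 10^+0.50)
   = 1 / (1 + 53.703 + 3.1623) = 1/57.865 = 0.01728

α₀ = 0.0173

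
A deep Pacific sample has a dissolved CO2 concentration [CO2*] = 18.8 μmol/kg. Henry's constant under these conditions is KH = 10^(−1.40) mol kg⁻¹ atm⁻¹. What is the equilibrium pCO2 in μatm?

pCO2 = 472 μatm

KH = 10^(−1.40) = 3.981×10^-2 mol kg⁻¹ atm⁻¹
pCO2 = [CO2*]/KH = 18.8×10^-6 / 3.981×10^-2 = 4.72×10^-4 atm = 472 μatm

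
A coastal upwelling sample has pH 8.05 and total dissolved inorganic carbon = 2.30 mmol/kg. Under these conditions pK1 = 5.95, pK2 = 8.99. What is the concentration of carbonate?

α₂ = 1 / (1 + [H⁺]/K2 + [H⁺]²/(K1K2)) = 1 / (1 + 10^+0.94 + 10^-1.16)
   = 1 / (1 + 8.7096 + 0.069183) = 1/9.7788 = 0.1023
[CO3²⁻] = α₂ × DIC = 0.1023 × 2.30 = 0.235 mmol/kg

[CO3²⁻] = 0.235 mmol/kg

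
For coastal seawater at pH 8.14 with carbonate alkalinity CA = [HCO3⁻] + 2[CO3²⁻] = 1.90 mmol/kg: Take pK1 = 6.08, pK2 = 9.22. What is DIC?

DIC = 1.78 mmol/kg

CA = [HCO3⁻] + 2[CO3²⁻] = (α₁ + 2α₂)·DIC
At pH 8.14: [H⁺]/K1 = 10^-2.06 = 0.0087096, K2/[H⁺] = 10^-1.08 = 0.083176
α₁ = 1/(1 + 0.0087096 + 0.083176) = 1/1.0919 = 0.9158; α₂ = α₁·K2/[H⁺] = 0.07618
α₁ + 2α₂ = 1.0682
DIC = CA / (α₁ + 2α₂) = 1.90 / 1.0682 = 1.78 mmol/kg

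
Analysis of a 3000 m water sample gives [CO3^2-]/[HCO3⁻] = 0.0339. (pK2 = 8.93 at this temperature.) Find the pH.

pH = 7.46

From K2 = [H⁺][CO3^2-]/[HCO3⁻]:  pH = pK2 + log₁₀([CO3^2-]/[HCO3⁻])
log₁₀(0.0339) = -1.470
pH = 8.93 + (-1.470) = 7.46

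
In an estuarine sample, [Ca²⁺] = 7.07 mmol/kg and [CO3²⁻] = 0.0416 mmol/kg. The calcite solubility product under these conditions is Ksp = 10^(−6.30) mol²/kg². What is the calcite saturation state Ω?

Ksp = 10^(−6.30) = 5.012×10^-7
Ω = [Ca²⁺][CO3²⁻]/Ksp = (7.07×10^-3)(0.0416×10^-3) / 5.012×10^-7 = 0.587

Ω = 0.587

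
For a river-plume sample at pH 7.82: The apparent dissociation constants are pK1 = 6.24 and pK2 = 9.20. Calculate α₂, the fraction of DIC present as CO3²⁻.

α₂ = 0.0390

α₂ = 1 / (1 + [H⁺]/K2 + [H⁺]²/(K1K2)) = 1 / (1 + 10^+1.38 + 10^-0.20)
   = 1 / (1 + 23.988 + 0.63096) = 1/25.619 = 0.03903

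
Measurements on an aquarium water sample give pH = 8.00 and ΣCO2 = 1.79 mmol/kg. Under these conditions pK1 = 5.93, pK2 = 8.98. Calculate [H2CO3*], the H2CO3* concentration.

α₀ = 1 / (1 + K1/[H⁺] + K1K2/[H⁺]²) = 1 / (1 + 10^+2.07 + 10^+1.09)
   = 1 / (1 + 117.49 + 12.303) = 1/130.79 = 0.007646
[CO2*] = α₀ × DIC = 0.007646 × 1.79 = 0.0137 mmol/kg = 13.7 μmol/kg

[CO2*] = 13.7 μmol/kg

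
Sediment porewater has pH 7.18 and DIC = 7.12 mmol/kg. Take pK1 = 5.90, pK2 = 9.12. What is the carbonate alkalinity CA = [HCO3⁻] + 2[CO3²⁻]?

CA = [HCO3⁻] + 2[CO3²⁻] = (α₁ + 2α₂)·DIC
At pH 7.18: [H⁺]/K1 = 10^-1.28 = 0.052481, K2/[H⁺] = 10^-1.94 = 0.011482
α₁ = 1/(1 + 0.052481 + 0.011482) = 1/1.0640 = 0.9399; α₂ = α₁·K2/[H⁺] = 0.01079
α₁ + 2α₂ = 0.9615
CA = 0.9615 × 7.12 = 6.85 mmol/kg

CA = 6.85 mmol/kg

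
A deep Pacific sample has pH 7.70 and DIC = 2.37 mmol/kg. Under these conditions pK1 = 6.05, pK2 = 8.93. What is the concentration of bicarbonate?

[HCO3⁻] = 2.19 mmol/kg

α₁ = 1 / (1 + [H⁺]/K1 + K2/[H⁺]) = 1 / (1 + 10^-1.65 + 10^-1.23)
   = 1 / (1 + 0.022387 + 0.058884) = 1/1.0813 = 0.9248
[HCO3⁻] = α₁ × DIC = 0.9248 × 2.37 = 2.19 mmol/kg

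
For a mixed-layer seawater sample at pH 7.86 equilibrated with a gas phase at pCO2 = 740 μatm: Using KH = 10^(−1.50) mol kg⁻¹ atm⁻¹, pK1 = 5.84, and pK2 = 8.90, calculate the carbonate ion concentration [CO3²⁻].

[CO2*] = KH · pCO2 = 10^(−1.50) × 740×10^-6 = 2.340×10^-5 mol/kg
α₀ = 1/(1 + K1/[H⁺] + K1K2/[H⁺]²) = 1/(1 + 10^+2.02 + 10^+0.98) = 0.008676
DIC = [CO2*]/α₀ = 2.340×10^-5 / 0.008676 = 2.697 mmol/kg
[CO3²⁻] = α₂·DIC; α₂ = 0.08285, so [CO3²⁻] = 0.08285 × 2.697 = 0.223 mmol/kg

[CO3²⁻] = 0.223 mmol/kg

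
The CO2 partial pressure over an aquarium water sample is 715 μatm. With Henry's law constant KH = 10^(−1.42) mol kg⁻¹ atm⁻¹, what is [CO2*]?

[CO2*] = 27.2 μmol/kg

KH = 10^(−1.42) = 3.802×10^-2 mol kg⁻¹ atm⁻¹
[CO2*] = KH · pCO2 = 3.802×10^-2 × 715×10^-6 atm = 2.72×10^-5 mol/kg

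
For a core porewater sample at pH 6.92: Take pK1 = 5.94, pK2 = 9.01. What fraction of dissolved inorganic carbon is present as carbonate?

α₂ = 1 / (1 + [H⁺]/K2 + [H⁺]²/(K1K2)) = 1 / (1 + 10^+2.09 + 10^+1.11)
   = 1 / (1 + 123.03 + 12.882) = 1/136.91 = 0.007304

α₂ = 0.00730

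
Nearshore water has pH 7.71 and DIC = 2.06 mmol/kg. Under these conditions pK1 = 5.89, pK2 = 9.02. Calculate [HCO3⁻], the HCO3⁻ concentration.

[HCO3⁻] = 1.94 mmol/kg

α₁ = 1 / (1 + [H⁺]/K1 + K2/[H⁺]) = 1 / (1 + 10^-1.82 + 10^-1.31)
   = 1 / (1 + 0.015136 + 0.048978) = 1/1.0641 = 0.9397
[HCO3⁻] = α₁ × DIC = 0.9397 × 2.06 = 1.94 mmol/kg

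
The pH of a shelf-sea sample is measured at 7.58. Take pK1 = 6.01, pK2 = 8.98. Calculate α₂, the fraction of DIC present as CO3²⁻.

α₂ = 1 / (1 + [H⁺]/K2 + [H⁺]²/(K1K2)) = 1 / (1 + 10^+1.40 + 10^-0.17)
   = 1 / (1 + 25.119 + 0.67608) = 1/26.795 = 0.03732

α₂ = 0.0373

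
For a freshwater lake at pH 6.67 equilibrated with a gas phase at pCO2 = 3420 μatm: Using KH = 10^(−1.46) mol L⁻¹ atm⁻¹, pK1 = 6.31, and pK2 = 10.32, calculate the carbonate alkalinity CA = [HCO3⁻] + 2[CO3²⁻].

[CO2*] = KH · pCO2 = 10^(−1.46) × 3420×10^-6 = 1.186×10^-4 mol/L
α₀ = 1/(1 + K1/[H⁺] + K1K2/[H⁺]²) = 1/(1 + 10^+0.36 + 10^-3.29) = 0.3038
DIC = [CO2*]/α₀ = 1.186×10^-4 / 0.3038 = 0.3903 mmol/L
CA = (α₁ + 2α₂)·DIC = (0.6960 + 2×0.0001558) × 0.3903 = 0.272 mmol/L

CA = 0.272 mmol/L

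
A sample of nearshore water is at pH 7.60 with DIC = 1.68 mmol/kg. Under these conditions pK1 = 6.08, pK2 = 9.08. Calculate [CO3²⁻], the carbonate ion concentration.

[CO3²⁻] = 0.0523 mmol/kg

α₂ = 1 / (1 + [H⁺]/K2 + [H⁺]²/(K1K2)) = 1 / (1 + 10^+1.48 + 10^-0.04)
   = 1 / (1 + 30.200 + 0.91201) = 1/32.112 = 0.03114
[CO3²⁻] = α₂ × DIC = 0.03114 × 1.68 = 0.0523 mmol/kg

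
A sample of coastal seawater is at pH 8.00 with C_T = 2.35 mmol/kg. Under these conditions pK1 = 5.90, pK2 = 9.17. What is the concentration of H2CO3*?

[CO2*] = 17.4 μmol/kg

α₀ = 1 / (1 + K1/[H⁺] + K1K2/[H⁺]²) = 1 / (1 + 10^+2.10 + 10^+0.93)
   = 1 / (1 + 125.89 + 8.5114) = 1/135.40 = 0.007385
[CO2*] = α₀ × DIC = 0.007385 × 2.35 = 0.0174 mmol/kg = 17.4 μmol/kg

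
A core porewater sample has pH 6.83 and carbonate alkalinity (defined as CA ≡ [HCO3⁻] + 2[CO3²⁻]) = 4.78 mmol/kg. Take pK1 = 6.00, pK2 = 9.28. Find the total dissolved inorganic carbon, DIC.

DIC = 5.47 mmol/kg

CA = [HCO3⁻] + 2[CO3²⁻] = (α₁ + 2α₂)·DIC
At pH 6.83: [H⁺]/K1 = 10^-0.83 = 0.14791, K2/[H⁺] = 10^-2.45 = 0.0035481
α₁ = 1/(1 + 0.14791 + 0.0035481) = 1/1.1515 = 0.8685; α₂ = α₁·K2/[H⁺] = 0.003081
α₁ + 2α₂ = 0.8746
DIC = CA / (α₁ + 2α₂) = 4.78 / 0.8746 = 5.47 mmol/kg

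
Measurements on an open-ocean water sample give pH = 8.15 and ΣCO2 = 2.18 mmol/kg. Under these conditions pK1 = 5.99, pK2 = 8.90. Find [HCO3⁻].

[HCO3⁻] = 1.84 mmol/kg

α₁ = 1 / (1 + [H⁺]/K1 + K2/[H⁺]) = 1 / (1 + 10^-2.16 + 10^-0.75)
   = 1 / (1 + 0.0069183 + 0.17783) = 1/1.1847 = 0.8441
[HCO3⁻] = α₁ × DIC = 0.8441 × 2.18 = 1.84 mmol/kg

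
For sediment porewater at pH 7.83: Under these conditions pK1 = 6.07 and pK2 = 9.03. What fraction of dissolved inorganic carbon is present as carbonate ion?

α₂ = 0.0584

α₂ = 1 / (1 + [H⁺]/K2 + [H⁺]²/(K1K2)) = 1 / (1 + 10^+1.20 + 10^-0.56)
   = 1 / (1 + 15.849 + 0.27542) = 1/17.124 = 0.05840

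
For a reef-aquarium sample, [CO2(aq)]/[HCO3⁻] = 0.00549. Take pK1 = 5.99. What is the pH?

From K1 = [H⁺][HCO3⁻]/[CO2(aq)]:  pH = pK1 − log₁₀([CO2(aq)]/[HCO3⁻])
log₁₀(0.00549) = -2.260
pH = 5.99 − (-2.260) = 8.25

pH = 8.25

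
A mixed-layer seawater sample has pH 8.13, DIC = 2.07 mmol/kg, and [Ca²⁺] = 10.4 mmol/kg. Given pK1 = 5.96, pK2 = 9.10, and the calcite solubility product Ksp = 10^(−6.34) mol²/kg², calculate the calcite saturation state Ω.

Ω = 4.53

α₂ = 1 / (1 + [H⁺]/K2 + [H⁺]²/(K1K2)) = 1 / (1 + 10^+0.97 + 10^-1.20)
   = 1 / (1 + 9.3325 + 0.063096) = 1/10.396 = 0.09619
[CO3²⁻] = α₂ × DIC = 0.09619 × 2.07 = 0.1991 mmol/kg
Ksp = 10^(−6.34) = 4.571×10^-7
Ω = [Ca²⁺][CO3²⁻]/Ksp = (10.4×10^-3)(1.991×10^-4) / 4.571×10^-7 = 4.53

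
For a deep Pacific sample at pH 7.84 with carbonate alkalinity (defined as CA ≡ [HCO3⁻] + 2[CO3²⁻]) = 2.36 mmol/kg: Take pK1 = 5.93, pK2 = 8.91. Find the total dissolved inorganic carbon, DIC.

CA = [HCO3⁻] + 2[CO3²⁻] = (α₁ + 2α₂)·DIC
At pH 7.84: [H⁺]/K1 = 10^-1.91 = 0.012303, K2/[H⁺] = 10^-1.07 = 0.085114
α₁ = 1/(1 + 0.012303 + 0.085114) = 1/1.0974 = 0.9112; α₂ = α₁·K2/[H⁺] = 0.07756
α₁ + 2α₂ = 1.0663
DIC = CA / (α₁ + 2α₂) = 2.36 / 1.0663 = 2.21 mmol/kg

DIC = 2.21 mmol/kg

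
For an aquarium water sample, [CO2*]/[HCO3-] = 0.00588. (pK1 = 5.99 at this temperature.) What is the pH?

From K1 = [H⁺][HCO3-]/[CO2*]:  pH = pK1 − log₁₀([CO2*]/[HCO3-])
log₁₀(0.00588) = -2.231
pH = 5.99 − (-2.231) = 8.22

pH = 8.22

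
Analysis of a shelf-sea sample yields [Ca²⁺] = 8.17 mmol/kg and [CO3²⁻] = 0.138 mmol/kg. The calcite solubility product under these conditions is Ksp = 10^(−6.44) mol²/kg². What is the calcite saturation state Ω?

Ω = 3.11

Ksp = 10^(−6.44) = 3.631×10^-7
Ω = [Ca²⁺][CO3²⁻]/Ksp = (8.17×10^-3)(0.138×10^-3) / 3.631×10^-7 = 3.11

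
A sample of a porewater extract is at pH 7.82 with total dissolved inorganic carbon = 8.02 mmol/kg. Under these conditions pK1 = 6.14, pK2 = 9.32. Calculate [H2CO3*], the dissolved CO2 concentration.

α₀ = 1 / (1 + K1/[H⁺] + K1K2/[H⁺]²) = 1 / (1 + 10^+1.68 + 10^+0.18)
   = 1 / (1 + 47.863 + 1.5136) = 1/50.377 = 0.01985
[CO2*] = α₀ × DIC = 0.01985 × 8.02 = 0.159 mmol/kg

[CO2*] = 0.159 mmol/kg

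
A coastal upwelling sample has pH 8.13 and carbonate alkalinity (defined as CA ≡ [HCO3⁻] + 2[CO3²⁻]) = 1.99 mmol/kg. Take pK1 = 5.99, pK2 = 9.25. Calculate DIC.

CA = [HCO3⁻] + 2[CO3²⁻] = (α₁ + 2α₂)·DIC
At pH 8.13: [H⁺]/K1 = 10^-2.14 = 0.0072444, K2/[H⁺] = 10^-1.12 = 0.075858
α₁ = 1/(1 + 0.0072444 + 0.075858) = 1/1.0831 = 0.9233; α₂ = α₁·K2/[H⁺] = 0.07004
α₁ + 2α₂ = 1.0633
DIC = CA / (α₁ + 2α₂) = 1.99 / 1.0633 = 1.87 mmol/kg

DIC = 1.87 mmol/kg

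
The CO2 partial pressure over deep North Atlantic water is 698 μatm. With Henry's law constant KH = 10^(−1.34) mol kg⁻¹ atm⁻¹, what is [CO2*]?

[CO2*] = 31.9 μmol/kg

KH = 10^(−1.34) = 4.571×10^-2 mol kg⁻¹ atm⁻¹
[CO2*] = KH · pCO2 = 4.571×10^-2 × 698×10^-6 atm = 3.19×10^-5 mol/kg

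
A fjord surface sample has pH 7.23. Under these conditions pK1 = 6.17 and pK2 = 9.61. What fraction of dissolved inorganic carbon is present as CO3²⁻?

α₂ = 0.00382

α₂ = 1 / (1 + [H⁺]/K2 + [H⁺]²/(K1K2)) = 1 / (1 + 10^+2.38 + 10^+1.32)
   = 1 / (1 + 239.88 + 20.893) = 1/261.78 = 0.003820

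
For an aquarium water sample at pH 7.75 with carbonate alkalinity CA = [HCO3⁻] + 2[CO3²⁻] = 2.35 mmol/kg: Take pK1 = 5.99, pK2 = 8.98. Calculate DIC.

CA = [HCO3⁻] + 2[CO3²⁻] = (α₁ + 2α₂)·DIC
At pH 7.75: [H⁺]/K1 = 10^-1.76 = 0.017378, K2/[H⁺] = 10^-1.23 = 0.058884
α₁ = 1/(1 + 0.017378 + 0.058884) = 1/1.0763 = 0.9291; α₂ = α₁·K2/[H⁺] = 0.05471
α₁ + 2α₂ = 1.0386
DIC = CA / (α₁ + 2α₂) = 2.35 / 1.0386 = 2.26 mmol/kg

DIC = 2.26 mmol/kg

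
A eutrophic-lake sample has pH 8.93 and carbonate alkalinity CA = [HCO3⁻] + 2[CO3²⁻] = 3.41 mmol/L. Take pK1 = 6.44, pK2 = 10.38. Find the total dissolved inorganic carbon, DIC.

CA = [HCO3⁻] + 2[CO3²⁻] = (α₁ + 2α₂)·DIC
At pH 8.93: [H⁺]/K1 = 10^-2.49 = 0.0032359, K2/[H⁺] = 10^-1.45 = 0.035481
α₁ = 1/(1 + 0.0032359 + 0.035481) = 1/1.0387 = 0.9627; α₂ = α₁·K2/[H⁺] = 0.03416
α₁ + 2α₂ = 1.0310
DIC = CA / (α₁ + 2α₂) = 3.41 / 1.0310 = 3.31 mmol/L

DIC = 3.31 mmol/L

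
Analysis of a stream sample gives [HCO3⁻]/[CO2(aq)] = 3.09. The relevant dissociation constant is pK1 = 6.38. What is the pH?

From K1 = [H⁺][HCO3⁻]/[CO2(aq)]:  pH = pK1 + log₁₀([HCO3⁻]/[CO2(aq)])
log₁₀(3.09) = +0.490
pH = 6.38 + (+0.490) = 6.87

pH = 6.87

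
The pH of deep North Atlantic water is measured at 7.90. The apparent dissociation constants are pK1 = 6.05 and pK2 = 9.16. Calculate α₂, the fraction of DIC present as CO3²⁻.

α₂ = 0.0514

α₂ = 1 / (1 + [H⁺]/K2 + [H⁺]²/(K1K2)) = 1 / (1 + 10^+1.26 + 10^-0.59)
   = 1 / (1 + 18.197 + 0.25704) = 1/19.454 = 0.05140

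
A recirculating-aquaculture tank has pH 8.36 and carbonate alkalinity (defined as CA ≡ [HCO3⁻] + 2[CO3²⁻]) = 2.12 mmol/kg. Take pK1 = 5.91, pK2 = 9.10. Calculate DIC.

DIC = 1.84 mmol/kg

CA = [HCO3⁻] + 2[CO3²⁻] = (α₁ + 2α₂)·DIC
At pH 8.36: [H⁺]/K1 = 10^-2.45 = 0.0035481, K2/[H⁺] = 10^-0.74 = 0.18197
α₁ = 1/(1 + 0.0035481 + 0.18197) = 1/1.1855 = 0.8435; α₂ = α₁·K2/[H⁺] = 0.1535
α₁ + 2α₂ = 1.1505
DIC = CA / (α₁ + 2α₂) = 2.12 / 1.1505 = 1.84 mmol/kg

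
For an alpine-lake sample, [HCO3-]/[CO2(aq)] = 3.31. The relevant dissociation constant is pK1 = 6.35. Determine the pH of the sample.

pH = 6.87

From K1 = [H⁺][HCO3-]/[CO2(aq)]:  pH = pK1 + log₁₀([HCO3-]/[CO2(aq)])
log₁₀(3.31) = +0.520
pH = 6.35 + (+0.520) = 6.87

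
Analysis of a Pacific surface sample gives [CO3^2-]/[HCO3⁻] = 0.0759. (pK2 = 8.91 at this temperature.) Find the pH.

pH = 7.79

From K2 = [H⁺][CO3^2-]/[HCO3⁻]:  pH = pK2 + log₁₀([CO3^2-]/[HCO3⁻])
log₁₀(0.0759) = -1.120
pH = 8.91 + (-1.120) = 7.79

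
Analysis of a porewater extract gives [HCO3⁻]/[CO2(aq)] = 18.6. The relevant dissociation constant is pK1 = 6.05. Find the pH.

pH = 7.32

From K1 = [H⁺][HCO3⁻]/[CO2(aq)]:  pH = pK1 + log₁₀([HCO3⁻]/[CO2(aq)])
log₁₀(18.6) = +1.270
pH = 6.05 + (+1.270) = 7.32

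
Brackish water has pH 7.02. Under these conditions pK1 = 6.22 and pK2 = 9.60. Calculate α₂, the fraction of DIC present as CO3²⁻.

α₂ = 1 / (1 + [H⁺]/K2 + [H⁺]²/(K1K2)) = 1 / (1 + 10^+2.58 + 10^+1.78)
   = 1 / (1 + 380.19 + 60.256) = 1/441.45 = 0.002265

α₂ = 0.00227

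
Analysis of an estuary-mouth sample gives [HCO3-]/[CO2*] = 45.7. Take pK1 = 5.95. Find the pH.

From K1 = [H⁺][HCO3-]/[CO2*]:  pH = pK1 + log₁₀([HCO3-]/[CO2*])
log₁₀(45.7) = +1.660
pH = 5.95 + (+1.660) = 7.61

pH = 7.61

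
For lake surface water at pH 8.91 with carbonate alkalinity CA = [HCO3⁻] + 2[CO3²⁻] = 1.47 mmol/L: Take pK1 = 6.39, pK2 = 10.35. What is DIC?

DIC = 1.42 mmol/L

CA = [HCO3⁻] + 2[CO3²⁻] = (α₁ + 2α₂)·DIC
At pH 8.91: [H⁺]/K1 = 10^-2.52 = 0.0030200, K2/[H⁺] = 10^-1.44 = 0.036308
α₁ = 1/(1 + 0.0030200 + 0.036308) = 1/1.0393 = 0.9622; α₂ = α₁·K2/[H⁺] = 0.03493
α₁ + 2α₂ = 1.0320
DIC = CA / (α₁ + 2α₂) = 1.47 / 1.0320 = 1.42 mmol/L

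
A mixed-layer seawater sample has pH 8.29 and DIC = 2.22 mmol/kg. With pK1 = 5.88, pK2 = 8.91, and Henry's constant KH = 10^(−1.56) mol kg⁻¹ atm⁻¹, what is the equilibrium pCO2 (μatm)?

pCO2 = 252 μatm

α₀ = 1 / (1 + K1/[H⁺] + K1K2/[H⁺]²) = 1 / (1 + 10^+2.41 + 10^+1.79)
   = 1 / (1 + 257.04 + 61.660) = 1/319.70 = 0.003128
[CO2*] = α₀ × DIC = 0.003128 × 2.22 = 0.006944 mmol/kg = 6.944 μmol/kg
pCO2 = [CO2*]/KH = 6.944×10^-6 / 2.754×10^-2 = 252 μatm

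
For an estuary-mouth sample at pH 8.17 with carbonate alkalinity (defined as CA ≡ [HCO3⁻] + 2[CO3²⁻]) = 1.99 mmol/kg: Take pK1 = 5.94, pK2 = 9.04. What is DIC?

CA = [HCO3⁻] + 2[CO3²⁻] = (α₁ + 2α₂)·DIC
At pH 8.17: [H⁺]/K1 = 10^-2.23 = 0.0058884, K2/[H⁺] = 10^-0.87 = 0.13490
α₁ = 1/(1 + 0.0058884 + 0.13490) = 1/1.1408 = 0.8766; α₂ = α₁·K2/[H⁺] = 0.1182
α₁ + 2α₂ = 1.1131
DIC = CA / (α₁ + 2α₂) = 1.99 / 1.1131 = 1.79 mmol/kg

DIC = 1.79 mmol/kg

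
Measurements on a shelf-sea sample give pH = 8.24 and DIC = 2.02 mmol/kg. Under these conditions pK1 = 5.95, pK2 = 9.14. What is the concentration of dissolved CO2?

α₀ = 1 / (1 + K1/[H⁺] + K1K2/[H⁺]²) = 1 / (1 + 10^+2.29 + 10^+1.39)
   = 1 / (1 + 194.98 + 24.547) = 1/220.53 = 0.004534
[CO2*] = α₀ × DIC = 0.004534 × 2.02 = 0.00916 mmol/kg = 9.16 μmol/kg

[CO2*] = 9.16 μmol/kg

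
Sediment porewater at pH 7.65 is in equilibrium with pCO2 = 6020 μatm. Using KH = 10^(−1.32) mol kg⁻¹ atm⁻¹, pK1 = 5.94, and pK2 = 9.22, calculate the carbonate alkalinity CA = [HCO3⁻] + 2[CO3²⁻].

CA = 15.6 mmol/kg

[CO2*] = KH · pCO2 = 10^(−1.32) × 6020×10^-6 = 2.881×10^-4 mol/kg
α₀ = 1/(1 + K1/[H⁺] + K1K2/[H⁺]²) = 1/(1 + 10^+1.71 + 10^+0.14) = 0.01863
DIC = [CO2*]/α₀ = 2.881×10^-4 / 0.01863 = 15.46 mmol/kg
CA = (α₁ + 2α₂)·DIC = (0.9556 + 2×0.02572) × 15.46 = 15.6 mmol/kg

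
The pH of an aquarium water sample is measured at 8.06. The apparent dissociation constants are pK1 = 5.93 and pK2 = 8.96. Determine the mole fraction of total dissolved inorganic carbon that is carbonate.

α₂ = 0.111

α₂ = 1 / (1 + [H⁺]/K2 + [H⁺]²/(K1K2)) = 1 / (1 + 10^+0.90 + 10^-1.23)
   = 1 / (1 + 7.9433 + 0.058884) = 1/9.0022 = 0.1111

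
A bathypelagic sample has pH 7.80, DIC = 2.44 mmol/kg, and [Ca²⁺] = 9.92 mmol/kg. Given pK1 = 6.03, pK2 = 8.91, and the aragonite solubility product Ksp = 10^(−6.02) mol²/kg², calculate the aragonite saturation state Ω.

α₂ = 1 / (1 + [H⁺]/K2 + [H⁺]²/(K1K2)) = 1 / (1 + 10^+1.11 + 10^-0.66)
   = 1 / (1 + 12.882 + 0.21878) = 1/14.101 = 0.07092
[CO3²⁻] = α₂ × DIC = 0.07092 × 2.44 = 0.1730 mmol/kg
Ksp = 10^(−6.02) = 9.550×10^-7
Ω = [Ca²⁺][CO3²⁻]/Ksp = (9.92×10^-3)(1.730×10^-4) / 9.550×10^-7 = 1.80

Ω = 1.80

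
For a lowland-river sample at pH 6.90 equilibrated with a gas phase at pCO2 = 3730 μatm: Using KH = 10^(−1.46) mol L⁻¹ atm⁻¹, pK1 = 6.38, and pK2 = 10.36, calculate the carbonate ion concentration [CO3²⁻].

[CO2*] = KH · pCO2 = 10^(−1.46) × 3730×10^-6 = 1.293×10^-4 mol/L
α₀ = 1/(1 + K1/[H⁺] + K1K2/[H⁺]²) = 1/(1 + 10^+0.52 + 10^-2.94) = 0.2319
DIC = [CO2*]/α₀ = 1.293×10^-4 / 0.2319 = 0.5577 mmol/L
[CO3²⁻] = α₂·DIC; α₂ = 0.0002662, so [CO3²⁻] = 0.0002662 × 0.5577 = 0.000148 mmol/L = 0.148 μmol/L

[CO3²⁻] = 0.148 μmol/L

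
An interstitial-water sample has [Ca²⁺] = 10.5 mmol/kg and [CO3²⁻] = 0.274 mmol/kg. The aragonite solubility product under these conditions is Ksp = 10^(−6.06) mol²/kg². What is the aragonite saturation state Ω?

Ω = 3.30

Ksp = 10^(−6.06) = 8.710×10^-7
Ω = [Ca²⁺][CO3²⁻]/Ksp = (10.5×10^-3)(0.274×10^-3) / 8.710×10^-7 = 3.30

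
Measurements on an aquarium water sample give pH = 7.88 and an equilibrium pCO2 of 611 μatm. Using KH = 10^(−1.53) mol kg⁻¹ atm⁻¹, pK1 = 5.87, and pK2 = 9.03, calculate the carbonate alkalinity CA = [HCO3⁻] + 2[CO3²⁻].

CA = 2.11 mmol/kg

[CO2*] = KH · pCO2 = 10^(−1.53) × 611×10^-6 = 1.803×10^-5 mol/kg
α₀ = 1/(1 + K1/[H⁺] + K1K2/[H⁺]²) = 1/(1 + 10^+2.01 + 10^+0.86) = 0.009044
DIC = [CO2*]/α₀ = 1.803×10^-5 / 0.009044 = 1.994 mmol/kg
CA = (α₁ + 2α₂)·DIC = (0.9254 + 2×0.06552) × 1.994 = 2.11 mmol/kg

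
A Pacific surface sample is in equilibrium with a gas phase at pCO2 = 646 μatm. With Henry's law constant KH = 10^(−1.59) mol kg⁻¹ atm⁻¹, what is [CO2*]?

KH = 10^(−1.59) = 2.570×10^-2 mol kg⁻¹ atm⁻¹
[CO2*] = KH · pCO2 = 2.570×10^-2 × 646×10^-6 atm = 1.66×10^-5 mol/kg

[CO2*] = 16.6 μmol/kg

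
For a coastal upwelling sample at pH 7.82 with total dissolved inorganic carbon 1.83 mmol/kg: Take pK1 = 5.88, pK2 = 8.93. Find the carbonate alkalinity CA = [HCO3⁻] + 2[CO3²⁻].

CA = 1.94 mmol/kg

CA = [HCO3⁻] + 2[CO3²⁻] = (α₁ + 2α₂)·DIC
At pH 7.82: [H⁺]/K1 = 10^-1.94 = 0.011482, K2/[H⁺] = 10^-1.11 = 0.077625
α₁ = 1/(1 + 0.011482 + 0.077625) = 1/1.0891 = 0.9182; α₂ = α₁·K2/[H⁺] = 0.07127
α₁ + 2α₂ = 1.0607
CA = 1.0607 × 1.83 = 1.94 mmol/kg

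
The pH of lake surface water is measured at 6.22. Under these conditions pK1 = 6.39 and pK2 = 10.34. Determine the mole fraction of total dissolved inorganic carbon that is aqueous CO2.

α₀ = 1 / (1 + K1/[H⁺] + K1K2/[H⁺]²) = 1 / (1 + 10^-0.17 + 10^-4.29)
   = 1 / (1 + 0.67608 + 5.1286×10^-5) = 1/1.6761 = 0.5966

α₀ = 0.597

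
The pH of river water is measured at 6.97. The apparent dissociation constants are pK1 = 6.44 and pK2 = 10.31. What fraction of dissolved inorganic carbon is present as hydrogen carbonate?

α₁ = 0.772

α₁ = 1 / (1 + [H⁺]/K1 + K2/[H⁺]) = 1 / (1 + 10^-0.53 + 10^-3.34)
   = 1 / (1 + 0.29512 + 0.00045709) = 1/1.2956 = 0.7719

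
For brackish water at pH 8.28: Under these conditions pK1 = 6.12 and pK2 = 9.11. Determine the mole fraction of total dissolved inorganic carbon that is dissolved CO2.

α₀ = 1 / (1 + K1/[H⁺] + K1K2/[H⁺]²) = 1 / (1 + 10^+2.16 + 10^+1.33)
   = 1 / (1 + 144.54 + 21.380) = 1/166.92 = 0.005991

α₀ = 0.00599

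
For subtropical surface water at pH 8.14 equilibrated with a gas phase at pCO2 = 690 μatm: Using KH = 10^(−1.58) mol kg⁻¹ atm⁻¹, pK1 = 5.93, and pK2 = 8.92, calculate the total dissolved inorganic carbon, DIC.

DIC = 3.45 mmol/kg

[CO2*] = KH · pCO2 = 10^(−1.58) × 690×10^-6 = 1.815×10^-5 mol/kg
α₀ = 1/(1 + K1/[H⁺] + K1K2/[H⁺]²) = 1/(1 + 10^+2.21 + 10^+1.43) = 0.005260
DIC = [CO2*]/α₀ = 1.815×10^-5 / 0.005260 = 3.45 mmol/kg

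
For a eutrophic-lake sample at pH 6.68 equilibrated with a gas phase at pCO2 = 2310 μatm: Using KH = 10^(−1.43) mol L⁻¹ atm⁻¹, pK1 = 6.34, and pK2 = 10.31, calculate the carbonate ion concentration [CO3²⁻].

[CO2*] = KH · pCO2 = 10^(−1.43) × 2310×10^-6 = 8.582×10^-5 mol/L
α₀ = 1/(1 + K1/[H⁺] + K1K2/[H⁺]²) = 1/(1 + 10^+0.34 + 10^-3.29) = 0.3136
DIC = [CO2*]/α₀ = 8.582×10^-5 / 0.3136 = 0.2736 mmol/L
[CO3²⁻] = α₂·DIC; α₂ = 0.0001609, so [CO3²⁻] = 0.0001609 × 0.2736 = 4.40×10^-5 mmol/L = 0.0440 μmol/L

[CO3²⁻] = 0.0440 μmol/L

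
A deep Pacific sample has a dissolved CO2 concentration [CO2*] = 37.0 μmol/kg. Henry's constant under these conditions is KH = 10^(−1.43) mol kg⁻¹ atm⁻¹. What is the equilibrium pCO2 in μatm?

pCO2 = 996 μatm

KH = 10^(−1.43) = 3.715×10^-2 mol kg⁻¹ atm⁻¹
pCO2 = [CO2*]/KH = 37.0×10^-6 / 3.715×10^-2 = 9.96×10^-4 atm = 996 μatm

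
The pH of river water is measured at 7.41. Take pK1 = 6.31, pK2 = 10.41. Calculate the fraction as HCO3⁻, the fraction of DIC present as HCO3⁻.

α₁ = 0.926

α₁ = 1 / (1 + [H⁺]/K1 + K2/[H⁺]) = 1 / (1 + 10^-1.10 + 10^-3.00)
   = 1 / (1 + 0.079433 + 0.0010000) = 1/1.0804 = 0.9256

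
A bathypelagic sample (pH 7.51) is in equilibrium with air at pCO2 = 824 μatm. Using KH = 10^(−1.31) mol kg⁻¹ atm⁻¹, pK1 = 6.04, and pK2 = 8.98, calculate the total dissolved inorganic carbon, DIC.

[CO2*] = KH · pCO2 = 10^(−1.31) × 824×10^-6 = 4.036×10^-5 mol/kg
α₀ = 1/(1 + K1/[H⁺] + K1K2/[H⁺]²) = 1/(1 + 10^+1.47 + 10^+0.00) = 0.03173
DIC = [CO2*]/α₀ = 4.036×10^-5 / 0.03173 = 1.27 mmol/kg

DIC = 1.27 mmol/kg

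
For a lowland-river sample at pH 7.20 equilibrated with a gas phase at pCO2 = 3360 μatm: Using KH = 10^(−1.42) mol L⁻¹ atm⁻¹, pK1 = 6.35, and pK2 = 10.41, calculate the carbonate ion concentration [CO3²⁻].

[CO2*] = KH · pCO2 = 10^(−1.42) × 3360×10^-6 = 1.277×10^-4 mol/L
α₀ = 1/(1 + K1/[H⁺] + K1K2/[H⁺]²) = 1/(1 + 10^+0.85 + 10^-2.36) = 0.1237
DIC = [CO2*]/α₀ = 1.277×10^-4 / 0.1237 = 1.033 mmol/L
[CO3²⁻] = α₂·DIC; α₂ = 0.0005400, so [CO3²⁻] = 0.0005400 × 1.033 = 0.000558 mmol/L = 0.558 μmol/L

[CO3²⁻] = 0.558 μmol/L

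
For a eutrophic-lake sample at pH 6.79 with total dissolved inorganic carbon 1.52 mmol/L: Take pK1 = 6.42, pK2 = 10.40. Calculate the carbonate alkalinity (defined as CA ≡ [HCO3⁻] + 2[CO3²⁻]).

CA = [HCO3⁻] + 2[CO3²⁻] = (α₁ + 2α₂)·DIC
At pH 6.79: [H⁺]/K1 = 10^-0.37 = 0.42658, K2/[H⁺] = 10^-3.61 = 0.00024547
α₁ = 1/(1 + 0.42658 + 0.00024547) = 1/1.4268 = 0.7009; α₂ = α₁·K2/[H⁺] = 0.0001720
α₁ + 2α₂ = 0.7012
CA = 0.7012 × 1.52 = 1.07 mmol/L

CA = 1.07 mmol/L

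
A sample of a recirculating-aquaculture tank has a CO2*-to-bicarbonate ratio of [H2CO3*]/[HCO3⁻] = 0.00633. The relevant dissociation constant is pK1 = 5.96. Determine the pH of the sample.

From K1 = [H⁺][HCO3⁻]/[H2CO3*]:  pH = pK1 − log₁₀([H2CO3*]/[HCO3⁻])
log₁₀(0.00633) = -2.199
pH = 5.96 − (-2.199) = 8.16

pH = 8.16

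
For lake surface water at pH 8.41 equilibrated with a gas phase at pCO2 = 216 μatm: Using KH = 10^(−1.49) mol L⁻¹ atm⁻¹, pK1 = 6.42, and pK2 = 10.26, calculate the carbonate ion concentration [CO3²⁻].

[CO3²⁻] = 9.65 μmol/L

[CO2*] = KH · pCO2 = 10^(−1.49) × 216×10^-6 = 6.990×10^-6 mol/L
α₀ = 1/(1 + K1/[H⁺] + K1K2/[H⁺]²) = 1/(1 + 10^+1.99 + 10^+0.14) = 0.009990
DIC = [CO2*]/α₀ = 6.990×10^-6 / 0.009990 = 0.6997 mmol/L
[CO3²⁻] = α₂·DIC; α₂ = 0.01379, so [CO3²⁻] = 0.01379 × 0.6997 = 0.00965 mmol/L = 9.65 μmol/L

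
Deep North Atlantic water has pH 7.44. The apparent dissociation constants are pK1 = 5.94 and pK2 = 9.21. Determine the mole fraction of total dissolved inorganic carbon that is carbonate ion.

α₂ = 0.0162

α₂ = 1 / (1 + [H⁺]/K2 + [H⁺]²/(K1K2)) = 1 / (1 + 10^+1.77 + 10^+0.27)
   = 1 / (1 + 58.884 + 1.8621) = 1/61.746 = 0.01620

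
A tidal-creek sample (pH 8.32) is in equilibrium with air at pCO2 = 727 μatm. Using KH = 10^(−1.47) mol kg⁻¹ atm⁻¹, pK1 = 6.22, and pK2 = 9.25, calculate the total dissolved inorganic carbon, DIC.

DIC = 3.49 mmol/kg

[CO2*] = KH · pCO2 = 10^(−1.47) × 727×10^-6 = 2.463×10^-5 mol/kg
α₀ = 1/(1 + K1/[H⁺] + K1K2/[H⁺]²) = 1/(1 + 10^+2.10 + 10^+1.17) = 0.007058
DIC = [CO2*]/α₀ = 2.463×10^-5 / 0.007058 = 3.49 mmol/kg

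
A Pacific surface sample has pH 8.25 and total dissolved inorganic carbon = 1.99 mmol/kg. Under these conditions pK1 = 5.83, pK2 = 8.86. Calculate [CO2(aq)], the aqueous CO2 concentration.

α₀ = 1 / (1 + K1/[H⁺] + K1K2/[H⁺]²) = 1 / (1 + 10^+2.42 + 10^+1.81)
   = 1 / (1 + 263.03 + 64.565) = 1/328.59 = 0.003043
[CO2*] = α₀ × DIC = 0.003043 × 1.99 = 0.00606 mmol/kg = 6.06 μmol/kg

[CO2*] = 6.06 μmol/kg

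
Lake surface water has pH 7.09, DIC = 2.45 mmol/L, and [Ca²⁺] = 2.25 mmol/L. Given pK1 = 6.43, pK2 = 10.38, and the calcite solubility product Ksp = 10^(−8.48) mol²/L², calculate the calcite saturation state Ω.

Ω = 0.700

α₂ = 1 / (1 + [H⁺]/K2 + [H⁺]²/(K1K2)) = 1 / (1 + 10^+3.29 + 10^+2.63)
   = 1 / (1 + 1949.8 + 426.58) = 1/2377.4 = 0.0004206
[CO3²⁻] = α₂ × DIC = 0.0004206 × 2.45 = 0.001031 mmol/L = 1.031 μmol/L
Ksp = 10^(−8.48) = 3.311×10^-9
Ω = [Ca²⁺][CO3²⁻]/Ksp = (2.25×10^-3)(1.031×10^-6) / 3.311×10^-9 = 0.700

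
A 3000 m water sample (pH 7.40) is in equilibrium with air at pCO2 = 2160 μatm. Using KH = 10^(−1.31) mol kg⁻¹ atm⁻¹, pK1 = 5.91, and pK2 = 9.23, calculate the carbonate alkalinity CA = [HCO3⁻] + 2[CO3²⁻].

CA = 3.37 mmol/kg

[CO2*] = KH · pCO2 = 10^(−1.31) × 2160×10^-6 = 1.058×10^-4 mol/kg
α₀ = 1/(1 + K1/[H⁺] + K1K2/[H⁺]²) = 1/(1 + 10^+1.49 + 10^-0.34) = 0.03090
DIC = [CO2*]/α₀ = 1.058×10^-4 / 0.03090 = 3.423 mmol/kg
CA = (α₁ + 2α₂)·DIC = (0.9550 + 2×0.01413) × 3.423 = 3.37 mmol/kg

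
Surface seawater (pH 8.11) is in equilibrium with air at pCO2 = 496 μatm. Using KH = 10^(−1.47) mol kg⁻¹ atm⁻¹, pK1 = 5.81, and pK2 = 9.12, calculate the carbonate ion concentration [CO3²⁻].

[CO3²⁻] = 0.328 mmol/kg

[CO2*] = KH · pCO2 = 10^(−1.47) × 496×10^-6 = 1.681×10^-5 mol/kg
α₀ = 1/(1 + K1/[H⁺] + K1K2/[H⁺]²) = 1/(1 + 10^+2.30 + 10^+1.29) = 0.004545
DIC = [CO2*]/α₀ = 1.681×10^-5 / 0.004545 = 3.698 mmol/kg
[CO3²⁻] = α₂·DIC; α₂ = 0.08862, so [CO3²⁻] = 0.08862 × 3.698 = 0.328 mmol/kg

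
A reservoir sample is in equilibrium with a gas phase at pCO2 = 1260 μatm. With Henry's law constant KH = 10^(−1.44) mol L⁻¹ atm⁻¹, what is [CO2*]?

[CO2*] = 45.7 μmol/L

KH = 10^(−1.44) = 3.631×10^-2 mol L⁻¹ atm⁻¹
[CO2*] = KH · pCO2 = 3.631×10^-2 × 1260×10^-6 atm = 4.57×10^-5 mol/L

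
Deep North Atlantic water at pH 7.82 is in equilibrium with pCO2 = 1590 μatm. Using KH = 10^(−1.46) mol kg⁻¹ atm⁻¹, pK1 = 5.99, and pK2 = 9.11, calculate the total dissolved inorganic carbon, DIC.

[CO2*] = KH · pCO2 = 10^(−1.46) × 1590×10^-6 = 5.513×10^-5 mol/kg
α₀ = 1/(1 + K1/[H⁺] + K1K2/[H⁺]²) = 1/(1 + 10^+1.83 + 10^+0.54) = 0.01387
DIC = [CO2*]/α₀ = 5.513×10^-5 / 0.01387 = 3.97 mmol/kg

DIC = 3.97 mmol/kg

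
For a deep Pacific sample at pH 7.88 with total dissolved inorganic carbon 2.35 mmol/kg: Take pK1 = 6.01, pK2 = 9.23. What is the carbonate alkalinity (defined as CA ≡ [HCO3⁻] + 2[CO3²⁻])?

CA = [HCO3⁻] + 2[CO3²⁻] = (α₁ + 2α₂)·DIC
At pH 7.88: [H⁺]/K1 = 10^-1.87 = 0.013490, K2/[H⁺] = 10^-1.35 = 0.044668
α₁ = 1/(1 + 0.013490 + 0.044668) = 1/1.0582 = 0.9450; α₂ = α₁·K2/[H⁺] = 0.04221
α₁ + 2α₂ = 1.0295
CA = 1.0295 × 2.35 = 2.42 mmol/kg

CA = 2.42 mmol/kg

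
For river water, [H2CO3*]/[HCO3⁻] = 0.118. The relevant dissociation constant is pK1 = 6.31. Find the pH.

From K1 = [H⁺][HCO3⁻]/[H2CO3*]:  pH = pK1 − log₁₀([H2CO3*]/[HCO3⁻])
log₁₀(0.118) = -0.928
pH = 6.31 − (-0.928) = 7.24

pH = 7.24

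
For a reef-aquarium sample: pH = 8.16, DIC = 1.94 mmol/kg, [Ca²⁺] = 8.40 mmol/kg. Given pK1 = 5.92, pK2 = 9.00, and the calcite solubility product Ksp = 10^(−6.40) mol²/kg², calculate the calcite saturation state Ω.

Ω = 5.14

α₂ = 1 / (1 + [H⁺]/K2 + [H⁺]²/(K1K2)) = 1 / (1 + 10^+0.84 + 10^-1.40)
   = 1 / (1 + 6.9183 + 0.039811) = 1/7.9581 = 0.1257
[CO3²⁻] = α₂ × DIC = 0.1257 × 1.94 = 0.2438 mmol/kg
Ksp = 10^(−6.40) = 3.981×10^-7
Ω = [Ca²⁺][CO3²⁻]/Ksp = (8.40×10^-3)(2.438×10^-4) / 3.981×10^-7 = 5.14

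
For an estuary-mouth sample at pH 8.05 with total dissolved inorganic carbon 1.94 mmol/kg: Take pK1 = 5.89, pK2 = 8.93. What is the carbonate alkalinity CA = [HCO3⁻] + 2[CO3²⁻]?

CA = 2.15 mmol/kg

CA = [HCO3⁻] + 2[CO3²⁻] = (α₁ + 2α₂)·DIC
At pH 8.05: [H⁺]/K1 = 10^-2.16 = 0.0069183, K2/[H⁺] = 10^-0.88 = 0.13183
α₁ = 1/(1 + 0.0069183 + 0.13183) = 1/1.1387 = 0.8782; α₂ = α₁·K2/[H⁺] = 0.1158
α₁ + 2α₂ = 1.1097
CA = 1.1097 × 1.94 = 2.15 mmol/kg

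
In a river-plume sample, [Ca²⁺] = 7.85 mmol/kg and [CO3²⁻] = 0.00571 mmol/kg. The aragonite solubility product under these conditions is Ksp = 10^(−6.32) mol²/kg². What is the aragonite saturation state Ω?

Ω = 0.0936

Ksp = 10^(−6.32) = 4.786×10^-7
Ω = [Ca²⁺][CO3²⁻]/Ksp = (7.85×10^-3)(0.00571×10^-3) / 4.786×10^-7 = 0.0936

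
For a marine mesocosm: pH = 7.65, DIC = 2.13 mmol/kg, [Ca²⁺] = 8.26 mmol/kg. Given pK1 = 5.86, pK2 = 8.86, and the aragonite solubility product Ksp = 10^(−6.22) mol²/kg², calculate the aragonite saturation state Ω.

Ω = 1.67

α₂ = 1 / (1 + [H⁺]/K2 + [H⁺]²/(K1K2)) = 1 / (1 + 10^+1.21 + 10^-0.58)
   = 1 / (1 + 16.218 + 0.26303) = 1/17.481 = 0.05720
[CO3²⁻] = α₂ × DIC = 0.05720 × 2.13 = 0.1218 mmol/kg
Ksp = 10^(−6.22) = 6.026×10^-7
Ω = [Ca²⁺][CO3²⁻]/Ksp = (8.26×10^-3)(1.218×10^-4) / 6.026×10^-7 = 1.67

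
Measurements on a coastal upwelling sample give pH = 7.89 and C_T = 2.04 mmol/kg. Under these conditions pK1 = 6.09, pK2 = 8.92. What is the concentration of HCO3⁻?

[HCO3⁻] = 1.84 mmol/kg

α₁ = 1 / (1 + [H⁺]/K1 + K2/[H⁺]) = 1 / (1 + 10^-1.80 + 10^-1.03)
   = 1 / (1 + 0.015849 + 0.093325) = 1/1.1092 = 0.9016
[HCO3⁻] = α₁ × DIC = 0.9016 × 2.04 = 1.84 mmol/kg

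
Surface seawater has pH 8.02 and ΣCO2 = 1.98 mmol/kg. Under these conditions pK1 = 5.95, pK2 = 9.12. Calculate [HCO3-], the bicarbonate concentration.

[HCO3⁻] = 1.82 mmol/kg

α₁ = 1 / (1 + [H⁺]/K1 + K2/[H⁺]) = 1 / (1 + 10^-2.07 + 10^-1.10)
   = 1 / (1 + 0.0085114 + 0.079433) = 1/1.0879 = 0.9192
[HCO3⁻] = α₁ × DIC = 0.9192 × 1.98 = 1.82 mmol/kg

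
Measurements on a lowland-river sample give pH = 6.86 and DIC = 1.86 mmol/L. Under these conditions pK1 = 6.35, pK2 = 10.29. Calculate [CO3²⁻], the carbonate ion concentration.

α₂ = 1 / (1 + [H⁺]/K2 + [H⁺]²/(K1K2)) = 1 / (1 + 10^+3.43 + 10^+2.92)
   = 1 / (1 + 2691.5 + 831.76) = 1/3524.3 = 0.0002837
[CO3²⁻] = α₂ × DIC = 0.0002837 × 1.86 = 0.000528 mmol/L = 0.528 μmol/L

[CO3²⁻] = 0.528 μmol/L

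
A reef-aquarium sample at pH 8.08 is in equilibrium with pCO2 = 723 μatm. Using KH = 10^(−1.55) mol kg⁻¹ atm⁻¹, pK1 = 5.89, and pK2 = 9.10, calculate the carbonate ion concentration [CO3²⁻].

[CO3²⁻] = 0.301 mmol/kg

[CO2*] = KH · pCO2 = 10^(−1.55) × 723×10^-6 = 2.038×10^-5 mol/kg
α₀ = 1/(1 + K1/[H⁺] + K1K2/[H⁺]²) = 1/(1 + 10^+2.19 + 10^+1.17) = 0.005859
DIC = [CO2*]/α₀ = 2.038×10^-5 / 0.005859 = 3.478 mmol/kg
[CO3²⁻] = α₂·DIC; α₂ = 0.08666, so [CO3²⁻] = 0.08666 × 3.478 = 0.301 mmol/kg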